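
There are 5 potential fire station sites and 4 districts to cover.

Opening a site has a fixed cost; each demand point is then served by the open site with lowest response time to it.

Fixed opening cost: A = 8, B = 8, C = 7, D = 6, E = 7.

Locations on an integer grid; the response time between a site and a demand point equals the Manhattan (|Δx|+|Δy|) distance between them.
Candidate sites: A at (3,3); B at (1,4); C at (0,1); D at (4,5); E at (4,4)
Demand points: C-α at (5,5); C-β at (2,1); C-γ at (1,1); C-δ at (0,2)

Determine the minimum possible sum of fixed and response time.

Open {C, D}: assign each demand point to its cheapest open site.
  C-α→D 1, C-β→C 2, C-γ→C 1, C-δ→C 1
  response time 5, fixed 13 → total 18.
Compare {C}: response time 13 + fixed 7 = 20.
Compare {C, E}: response time 6 + fixed 14 = 20.
Compare {A}: response time 15 + fixed 8 = 23.
All other subsets cost ≥ 20. Minimum total cost: 18.

18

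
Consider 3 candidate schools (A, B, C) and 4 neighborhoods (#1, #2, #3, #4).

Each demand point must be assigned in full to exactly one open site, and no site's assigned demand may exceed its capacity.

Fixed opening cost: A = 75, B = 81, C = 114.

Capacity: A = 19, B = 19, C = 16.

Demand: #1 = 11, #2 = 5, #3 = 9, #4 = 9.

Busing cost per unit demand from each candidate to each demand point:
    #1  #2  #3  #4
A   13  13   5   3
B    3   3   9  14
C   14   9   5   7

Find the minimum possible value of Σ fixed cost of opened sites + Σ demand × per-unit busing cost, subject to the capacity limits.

276

Open {A, B}; cheapest assignment that respects the capacities:
  A (cap 19, load 18): #3, #4 — cost 9×5 + 9×3 = 72
  B (cap 19, load 16): #1, #2 — cost 11×3 + 5×3 = 48
  Shipping 120, fixed 156 → total 276.
  Any other capacity-feasible assignment to {A, B} ships for at least 120.
Compare {A, B, C}: its best feasible assignment gives total 390.
Compare {A, C}: its best feasible assignment gives total 460.
Every other set of open sites that can feasibly serve all demand totals ≥ 390 even under its best assignment. Minimum: 276.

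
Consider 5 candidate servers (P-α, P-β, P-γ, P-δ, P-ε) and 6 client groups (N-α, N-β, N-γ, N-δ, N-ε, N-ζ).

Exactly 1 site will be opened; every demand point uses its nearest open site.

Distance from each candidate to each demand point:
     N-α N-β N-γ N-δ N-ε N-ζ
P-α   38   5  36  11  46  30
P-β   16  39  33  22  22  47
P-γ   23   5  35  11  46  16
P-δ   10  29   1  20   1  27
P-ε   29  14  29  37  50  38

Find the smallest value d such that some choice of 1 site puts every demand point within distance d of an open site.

29

Open {P-δ}.
  Farthest demand point is N-β at distance 29 (to P-δ); all others are ≤ 29.
With {P-α} the worst case is 46.
With {P-γ} the worst case is 46.
No size-1 selection achieves below 29.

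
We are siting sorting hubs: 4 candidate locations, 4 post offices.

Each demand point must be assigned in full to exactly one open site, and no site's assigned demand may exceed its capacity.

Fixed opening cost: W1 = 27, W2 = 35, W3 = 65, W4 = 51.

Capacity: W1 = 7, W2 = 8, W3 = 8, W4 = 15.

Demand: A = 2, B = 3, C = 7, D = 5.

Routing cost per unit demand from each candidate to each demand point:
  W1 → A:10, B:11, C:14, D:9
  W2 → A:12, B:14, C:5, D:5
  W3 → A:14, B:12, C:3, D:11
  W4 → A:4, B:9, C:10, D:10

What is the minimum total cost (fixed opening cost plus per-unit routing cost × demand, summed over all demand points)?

Open {W2, W4}; cheapest assignment that respects the capacities:
  W2 (cap 8, load 7): C — cost 7×5 = 35
  W4 (cap 15, load 10): A, B, D — cost 2×4 + 3×9 + 5×10 = 85
  Shipping 120, fixed 86 → total 206.
  Any other capacity-feasible assignment to {W2, W4} ships for at least 120.
Compare {W3, W4}: its best feasible assignment gives total 222.
Compare {W1, W2, W3}: its best feasible assignment gives total 226.
Every other set of open sites that can feasibly serve all demand totals ≥ 222 even under its best assignment. Minimum: 206.

206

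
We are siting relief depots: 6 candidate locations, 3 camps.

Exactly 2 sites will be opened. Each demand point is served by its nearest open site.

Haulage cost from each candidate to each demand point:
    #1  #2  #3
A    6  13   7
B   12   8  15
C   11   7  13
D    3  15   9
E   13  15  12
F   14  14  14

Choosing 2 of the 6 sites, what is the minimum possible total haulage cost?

Open {C, D}.
  #1→D 3, #2→C 7, #3→D 9  ⇒ total 19.
Compare {A, C}: total 20.
Compare {B, D}: total 20.
No size-2 selection does better; minimum is 19.

19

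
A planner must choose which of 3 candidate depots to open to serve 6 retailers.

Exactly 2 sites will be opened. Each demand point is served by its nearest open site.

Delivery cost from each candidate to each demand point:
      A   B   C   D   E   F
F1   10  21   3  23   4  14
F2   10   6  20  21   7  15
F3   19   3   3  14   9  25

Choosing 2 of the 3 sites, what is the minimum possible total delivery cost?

Open {F1, F3}.
  A→F1 10, B→F3 3, C→F1 3, D→F3 14, E→F1 4, F→F1 14  ⇒ total 48.
Compare {F2, F3}: total 52.
Compare {F1, F2}: total 58.

48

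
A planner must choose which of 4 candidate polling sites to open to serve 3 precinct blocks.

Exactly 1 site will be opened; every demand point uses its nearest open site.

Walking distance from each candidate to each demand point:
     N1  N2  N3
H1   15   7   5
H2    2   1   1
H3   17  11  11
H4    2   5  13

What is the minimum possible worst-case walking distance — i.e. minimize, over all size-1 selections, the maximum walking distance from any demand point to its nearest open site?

2

Open {H2}.
  Farthest demand point is N1 at walking distance 2 (to H2); all others are ≤ 2.
With {H4} the worst case is 13.
With {H1} the worst case is 15.
No size-1 selection achieves below 2.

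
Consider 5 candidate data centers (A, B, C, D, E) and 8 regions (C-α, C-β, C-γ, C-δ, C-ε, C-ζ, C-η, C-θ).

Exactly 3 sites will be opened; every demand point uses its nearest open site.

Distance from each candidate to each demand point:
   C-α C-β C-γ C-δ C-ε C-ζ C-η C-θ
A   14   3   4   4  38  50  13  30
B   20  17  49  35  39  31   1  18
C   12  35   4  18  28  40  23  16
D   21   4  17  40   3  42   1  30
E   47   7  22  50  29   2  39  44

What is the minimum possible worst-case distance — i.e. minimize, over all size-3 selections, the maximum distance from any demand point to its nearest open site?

18

Open {C, D, E}.
  Farthest demand point is C-δ at distance 18 (to C); all others are ≤ 18.
With {A, C, E} the worst case is 28.
With {B, C, E} the worst case is 28.
No size-3 selection achieves below 18.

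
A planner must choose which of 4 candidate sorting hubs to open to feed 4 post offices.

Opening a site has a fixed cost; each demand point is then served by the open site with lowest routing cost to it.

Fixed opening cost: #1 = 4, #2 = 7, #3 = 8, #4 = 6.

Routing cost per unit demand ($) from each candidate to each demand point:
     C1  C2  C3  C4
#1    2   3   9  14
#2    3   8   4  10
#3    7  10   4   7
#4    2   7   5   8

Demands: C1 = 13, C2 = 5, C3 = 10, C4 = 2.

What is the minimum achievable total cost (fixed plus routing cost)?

Open {#1, #3}: assign each demand point to its cheapest open site.
  C1→#1 13×2=26, C2→#1 5×3=15, C3→#3 10×4=40, C4→#3 2×7=14
  routing cost 95, fixed 12 → total 107.
Compare {#1, #2}: routing cost 101 + fixed 11 = 112.
Compare {#1, #3, #4}: routing cost 95 + fixed 18 = 113.
Compare {#1, #2, #3}: routing cost 95 + fixed 19 = 114.
All other subsets cost ≥ 112. Minimum total cost: 107.

107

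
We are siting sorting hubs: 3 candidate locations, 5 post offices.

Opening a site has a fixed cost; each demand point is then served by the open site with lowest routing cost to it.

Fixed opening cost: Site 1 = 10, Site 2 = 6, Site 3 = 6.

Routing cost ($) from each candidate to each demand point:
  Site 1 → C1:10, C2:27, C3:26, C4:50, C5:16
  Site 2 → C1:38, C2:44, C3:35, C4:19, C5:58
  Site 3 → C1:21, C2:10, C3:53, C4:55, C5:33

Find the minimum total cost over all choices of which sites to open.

103

Open {Site 1, Site 2, Site 3}: assign each demand point to its cheapest open site.
  C1→Site 1 10, C2→Site 3 10, C3→Site 1 26, C4→Site 2 19, C5→Site 1 16
  routing cost 81, fixed 22 → total 103.
Compare {Site 1, Site 2}: routing cost 98 + fixed 16 = 114.
Compare {Site 1, Site 3}: routing cost 112 + fixed 16 = 128.
Compare {Site 2, Site 3}: routing cost 118 + fixed 12 = 130.
All other subsets cost ≥ 114. Minimum total cost: 103.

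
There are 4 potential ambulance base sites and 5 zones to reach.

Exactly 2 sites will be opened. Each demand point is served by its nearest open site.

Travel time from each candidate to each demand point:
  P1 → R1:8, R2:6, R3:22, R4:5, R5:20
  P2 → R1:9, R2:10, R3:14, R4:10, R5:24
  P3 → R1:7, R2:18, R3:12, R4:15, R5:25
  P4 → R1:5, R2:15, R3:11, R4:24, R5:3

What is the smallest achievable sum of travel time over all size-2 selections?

Open {P1, P4}.
  R1→P4 5, R2→P1 6, R3→P4 11, R4→P1 5, R5→P4 3  ⇒ total 30.
Compare {P2, P4}: total 39.
Compare {P3, P4}: total 49.
No size-2 selection does better; minimum is 30.

30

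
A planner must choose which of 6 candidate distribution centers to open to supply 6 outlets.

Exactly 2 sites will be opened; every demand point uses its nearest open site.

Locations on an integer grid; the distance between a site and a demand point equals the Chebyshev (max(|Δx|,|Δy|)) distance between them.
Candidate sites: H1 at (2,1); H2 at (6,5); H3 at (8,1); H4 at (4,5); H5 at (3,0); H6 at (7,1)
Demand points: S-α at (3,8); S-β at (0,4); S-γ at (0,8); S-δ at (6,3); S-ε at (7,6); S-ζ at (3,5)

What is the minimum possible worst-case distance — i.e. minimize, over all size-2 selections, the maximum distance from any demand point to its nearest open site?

4

Open {H1, H4}.
  Farthest demand point is S-γ at distance 4 (to H4); all others are ≤ 4.
With {H2, H4} the worst case is 4.
With {H3, H4} the worst case is 4.
No size-2 selection achieves below 4.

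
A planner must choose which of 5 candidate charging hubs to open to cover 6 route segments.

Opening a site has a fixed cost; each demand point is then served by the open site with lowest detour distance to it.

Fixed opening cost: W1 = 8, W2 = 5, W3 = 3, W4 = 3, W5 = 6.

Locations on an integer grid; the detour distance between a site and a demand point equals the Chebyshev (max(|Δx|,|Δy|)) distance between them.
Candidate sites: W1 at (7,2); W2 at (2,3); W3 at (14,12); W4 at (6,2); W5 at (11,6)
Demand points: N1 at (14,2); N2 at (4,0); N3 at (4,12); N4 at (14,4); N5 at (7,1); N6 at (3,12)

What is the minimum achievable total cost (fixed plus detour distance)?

Open {W4, W5}: assign each demand point to its cheapest open site.
  N1→W5 4, N2→W4 2, N3→W5 7, N4→W5 3, N5→W4 1, N6→W5 8
  detour distance 25, fixed 9 → total 34.
Compare {W3, W4, W5}: detour distance 25 + fixed 12 = 37.
Compare {W2, W4, W5}: detour distance 25 + fixed 14 = 39.
Compare {W5}: detour distance 34 + fixed 6 = 40.
All other subsets cost ≥ 37. Minimum total cost: 34.

34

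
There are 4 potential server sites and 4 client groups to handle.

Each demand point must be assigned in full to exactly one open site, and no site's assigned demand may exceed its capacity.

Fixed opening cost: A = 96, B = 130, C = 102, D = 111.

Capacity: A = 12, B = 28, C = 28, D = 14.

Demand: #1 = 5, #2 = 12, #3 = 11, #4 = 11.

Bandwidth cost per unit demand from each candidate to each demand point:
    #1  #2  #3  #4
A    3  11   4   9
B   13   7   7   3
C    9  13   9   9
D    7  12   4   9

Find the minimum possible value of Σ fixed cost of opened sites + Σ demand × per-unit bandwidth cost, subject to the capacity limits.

Open {A, B}; cheapest assignment that respects the capacities:
  A (cap 12, load 11): #3 — cost 11×4 = 44
  B (cap 28, load 28): #1, #2, #4 — cost 5×13 + 12×7 + 11×3 = 182
  Shipping 226, fixed 226 → total 452.
  Any other capacity-feasible assignment to {A, B} ships for at least 226.
Compare {B, D}: its best feasible assignment gives total 467.
Compare {B, C}: its best feasible assignment gives total 493.
Every other set of open sites that can feasibly serve all demand totals ≥ 467 even under its best assignment. Minimum: 452.

452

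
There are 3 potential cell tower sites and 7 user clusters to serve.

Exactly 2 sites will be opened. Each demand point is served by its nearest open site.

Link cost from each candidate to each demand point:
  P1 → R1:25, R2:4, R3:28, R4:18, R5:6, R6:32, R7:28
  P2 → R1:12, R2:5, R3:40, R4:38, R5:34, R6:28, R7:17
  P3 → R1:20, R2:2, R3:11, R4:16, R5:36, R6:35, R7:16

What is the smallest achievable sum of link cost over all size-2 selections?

Open {P1, P3}.
  R1→P3 20, R2→P3 2, R3→P3 11, R4→P3 16, R5→P1 6, R6→P1 32, R7→P3 16  ⇒ total 103.
Compare {P1, P2}: total 113.
Compare {P2, P3}: total 119.

103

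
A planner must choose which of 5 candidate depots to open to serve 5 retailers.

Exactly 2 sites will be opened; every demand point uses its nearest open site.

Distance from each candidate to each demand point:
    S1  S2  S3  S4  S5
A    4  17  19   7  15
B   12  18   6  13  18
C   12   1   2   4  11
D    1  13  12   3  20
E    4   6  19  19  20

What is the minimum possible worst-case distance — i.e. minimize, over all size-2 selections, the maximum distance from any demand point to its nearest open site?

Open {A, C}.
  Farthest demand point is S5 at distance 11 (to C); all others are ≤ 11.
With {C, D} the worst case is 11.
With {C, E} the worst case is 11.
No size-2 selection achieves below 11.

11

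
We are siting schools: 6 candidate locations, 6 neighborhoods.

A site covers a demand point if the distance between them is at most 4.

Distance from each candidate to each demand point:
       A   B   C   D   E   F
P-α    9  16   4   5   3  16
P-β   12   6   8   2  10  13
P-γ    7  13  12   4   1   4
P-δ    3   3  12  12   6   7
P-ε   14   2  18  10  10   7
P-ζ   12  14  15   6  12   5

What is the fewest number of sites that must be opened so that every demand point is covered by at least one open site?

3

Coverage sets (demand points within 4 of each site):
  P-α: {C, E}
  P-β: {D}
  P-γ: {D, E, F}
  P-δ: {A, B}
  P-ε: {B}
  P-ζ: {}
No 2 sites suffice: every size-2 union leaves at least one demand point uncovered.
But {P-α, P-γ, P-δ} covers everything, so the minimum is 3.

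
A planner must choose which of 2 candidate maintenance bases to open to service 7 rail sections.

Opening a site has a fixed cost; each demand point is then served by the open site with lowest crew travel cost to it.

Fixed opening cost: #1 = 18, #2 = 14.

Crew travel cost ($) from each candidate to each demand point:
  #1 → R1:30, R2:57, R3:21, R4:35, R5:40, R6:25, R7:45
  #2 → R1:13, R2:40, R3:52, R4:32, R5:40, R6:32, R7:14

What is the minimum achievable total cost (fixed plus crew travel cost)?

Open {#1, #2}: assign each demand point to its cheapest open site.
  R1→#2 13, R2→#2 40, R3→#1 21, R4→#2 32, R5→#1 40, R6→#1 25, R7→#2 14
  crew travel cost 185, fixed 32 → total 217.
Compare {#2}: crew travel cost 223 + fixed 14 = 237.
Compare {#1}: crew travel cost 253 + fixed 18 = 271.

217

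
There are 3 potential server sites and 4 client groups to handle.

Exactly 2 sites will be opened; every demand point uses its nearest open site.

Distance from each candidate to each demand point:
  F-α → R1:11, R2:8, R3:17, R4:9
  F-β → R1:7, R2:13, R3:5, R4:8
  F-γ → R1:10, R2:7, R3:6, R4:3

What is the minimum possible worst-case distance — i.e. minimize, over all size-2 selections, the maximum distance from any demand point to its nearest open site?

Open {F-β, F-γ}.
  Farthest demand point is R1 at distance 7 (to F-β); all others are ≤ 7.
With {F-α, F-β} the worst case is 8.
With {F-α, F-γ} the worst case is 10.
No size-2 selection achieves below 7.

7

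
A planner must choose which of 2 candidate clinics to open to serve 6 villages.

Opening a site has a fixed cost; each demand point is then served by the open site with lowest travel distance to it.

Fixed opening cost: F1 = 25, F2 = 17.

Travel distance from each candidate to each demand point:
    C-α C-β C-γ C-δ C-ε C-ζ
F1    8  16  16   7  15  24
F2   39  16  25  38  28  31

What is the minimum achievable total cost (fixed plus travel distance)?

Open {F1}: assign each demand point to its cheapest open site.
  C-α→F1 8, C-β→F1 16, C-γ→F1 16, C-δ→F1 7, C-ε→F1 15, C-ζ→F1 24
  travel distance 86, fixed 25 → total 111.
Compare {F1, F2}: travel distance 86 + fixed 42 = 128.
Compare {F2}: travel distance 177 + fixed 17 = 194.

111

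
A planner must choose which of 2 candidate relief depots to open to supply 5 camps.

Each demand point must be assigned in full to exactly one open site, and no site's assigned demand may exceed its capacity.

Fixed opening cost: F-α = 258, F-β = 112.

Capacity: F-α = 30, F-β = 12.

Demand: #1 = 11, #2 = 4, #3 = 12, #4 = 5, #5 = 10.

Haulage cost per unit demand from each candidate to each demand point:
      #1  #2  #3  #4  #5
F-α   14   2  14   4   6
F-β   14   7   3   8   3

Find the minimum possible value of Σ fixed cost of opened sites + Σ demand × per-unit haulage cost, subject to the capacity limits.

Open {F-α, F-β}; cheapest assignment that respects the capacities:
  F-α (cap 30, load 30): #1, #2, #4, #5 — cost 11×14 + 4×2 + 5×4 + 10×6 = 242
  F-β (cap 12, load 12): #3 — cost 12×3 = 36
  Shipping 278, fixed 370 → total 648.
  Any other capacity-feasible assignment to {F-α, F-β} ships for at least 278.
Total demand is 42 and no other set of sites has combined capacity ≥ 42, so {F-α, F-β} is the only feasible choice of open sites. Minimum: 648.

648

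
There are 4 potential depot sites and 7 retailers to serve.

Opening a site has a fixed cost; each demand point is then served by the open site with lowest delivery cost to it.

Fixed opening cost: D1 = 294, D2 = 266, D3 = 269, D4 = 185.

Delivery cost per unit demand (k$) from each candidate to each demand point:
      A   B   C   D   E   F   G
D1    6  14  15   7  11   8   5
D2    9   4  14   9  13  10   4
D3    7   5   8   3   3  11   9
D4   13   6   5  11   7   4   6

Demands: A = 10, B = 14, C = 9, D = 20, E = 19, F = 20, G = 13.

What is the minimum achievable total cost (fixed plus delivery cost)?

Open {D3, D4}: assign each demand point to its cheapest open site.
  A→D3 10×7=70, B→D3 14×5=70, C→D4 9×5=45, D→D3 20×3=60, E→D3 19×3=57, F→D4 20×4=80, G→D4 13×6=78
  delivery cost 460, fixed 454 → total 914.
Compare {D3}: delivery cost 666 + fixed 269 = 935.
Compare {D4}: delivery cost 770 + fixed 185 = 955.
Compare {D1, D4}: delivery cost 607 + fixed 479 = 1086.
All other subsets cost ≥ 935. Minimum total cost: 914.

914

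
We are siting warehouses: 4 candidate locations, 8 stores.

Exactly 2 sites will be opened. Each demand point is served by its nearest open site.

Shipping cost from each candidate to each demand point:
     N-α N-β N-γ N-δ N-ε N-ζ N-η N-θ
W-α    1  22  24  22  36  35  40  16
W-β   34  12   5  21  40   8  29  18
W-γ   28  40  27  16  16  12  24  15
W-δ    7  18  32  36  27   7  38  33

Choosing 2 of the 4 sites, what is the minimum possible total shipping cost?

124

Open {W-β, W-γ}.
  N-α→W-γ 28, N-β→W-β 12, N-γ→W-β 5, N-δ→W-γ 16, N-ε→W-γ 16, N-ζ→W-β 8, N-η→W-γ 24, N-θ→W-γ 15  ⇒ total 124.
Compare {W-β, W-δ}: total 126.
Compare {W-α, W-β}: total 128.
No size-2 selection does better; minimum is 124.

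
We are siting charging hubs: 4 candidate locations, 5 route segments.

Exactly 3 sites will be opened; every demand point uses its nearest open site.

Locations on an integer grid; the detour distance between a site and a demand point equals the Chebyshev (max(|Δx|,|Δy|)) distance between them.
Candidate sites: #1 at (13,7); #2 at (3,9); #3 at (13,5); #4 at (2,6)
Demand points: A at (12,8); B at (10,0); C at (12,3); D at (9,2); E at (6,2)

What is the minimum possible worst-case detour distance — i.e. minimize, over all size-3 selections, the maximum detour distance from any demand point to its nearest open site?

Open {#1, #3, #4}.
  Farthest demand point is B at detour distance 5 (to #3); all others are ≤ 5.
With {#2, #3, #4} the worst case is 5.
With {#1, #2, #3} the worst case is 7.
No size-3 selection achieves below 5.

5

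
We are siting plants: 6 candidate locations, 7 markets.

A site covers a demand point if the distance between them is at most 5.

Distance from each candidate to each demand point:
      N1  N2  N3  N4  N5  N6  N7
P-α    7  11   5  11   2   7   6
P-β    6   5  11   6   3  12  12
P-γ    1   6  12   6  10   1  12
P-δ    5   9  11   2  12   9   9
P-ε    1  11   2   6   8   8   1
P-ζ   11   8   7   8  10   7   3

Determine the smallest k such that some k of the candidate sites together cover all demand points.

Coverage sets (demand points within 5 of each site):
  P-α: {N3, N5}
  P-β: {N2, N5}
  P-γ: {N1, N6}
  P-δ: {N1, N4}
  P-ε: {N1, N3, N7}
  P-ζ: {N7}
No 3 sites suffice: every size-3 union leaves at least one demand point uncovered.
But {P-β, P-γ, P-δ, P-ε} covers everything, so the minimum is 4.

4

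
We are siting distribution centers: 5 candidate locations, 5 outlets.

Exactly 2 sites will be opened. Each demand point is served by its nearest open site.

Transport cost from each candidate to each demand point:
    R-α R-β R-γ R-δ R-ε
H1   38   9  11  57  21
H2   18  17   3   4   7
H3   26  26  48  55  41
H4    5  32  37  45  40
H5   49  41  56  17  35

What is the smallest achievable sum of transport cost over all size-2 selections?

Open {H2, H4}.
  R-α→H4 5, R-β→H2 17, R-γ→H2 3, R-δ→H2 4, R-ε→H2 7  ⇒ total 36.
Compare {H1, H2}: total 41.
Compare {H2, H3}: total 49.
No size-2 selection does better; minimum is 36.

36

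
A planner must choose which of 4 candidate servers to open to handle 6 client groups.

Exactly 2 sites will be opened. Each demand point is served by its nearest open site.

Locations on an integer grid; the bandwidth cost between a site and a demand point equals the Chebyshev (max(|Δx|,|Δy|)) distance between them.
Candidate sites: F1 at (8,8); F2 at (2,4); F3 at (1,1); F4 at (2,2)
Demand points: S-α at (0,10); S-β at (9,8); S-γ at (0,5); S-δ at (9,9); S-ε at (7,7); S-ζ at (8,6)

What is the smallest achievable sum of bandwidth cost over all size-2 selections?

Open {F1, F2}.
  S-α→F2 6, S-β→F1 1, S-γ→F2 2, S-δ→F1 1, S-ε→F1 1, S-ζ→F1 2  ⇒ total 13.
Compare {F1, F4}: total 16.
Compare {F1, F3}: total 17.
No size-2 selection does better; minimum is 13.

13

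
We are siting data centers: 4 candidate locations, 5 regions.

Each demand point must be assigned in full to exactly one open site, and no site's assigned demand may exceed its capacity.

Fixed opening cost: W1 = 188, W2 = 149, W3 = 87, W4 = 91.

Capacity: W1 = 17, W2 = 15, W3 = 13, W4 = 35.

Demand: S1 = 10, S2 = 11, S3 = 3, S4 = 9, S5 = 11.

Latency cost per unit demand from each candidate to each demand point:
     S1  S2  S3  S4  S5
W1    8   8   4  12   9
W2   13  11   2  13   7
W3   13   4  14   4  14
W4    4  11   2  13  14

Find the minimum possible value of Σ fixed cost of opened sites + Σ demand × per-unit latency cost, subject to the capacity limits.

535

Open {W3, W4}; cheapest assignment that respects the capacities:
  W3 (cap 13, load 9): S4 — cost 9×4 = 36
  W4 (cap 35, load 35): S1, S2, S3, S5 — cost 10×4 + 11×11 + 3×2 + 11×14 = 321
  Shipping 357, fixed 178 → total 535.
  Any other capacity-feasible assignment to {W3, W4} ships for at least 357.
Compare {W2, W4}: its best feasible assignment gives total 601.
Compare {W2, W3, W4}: its best feasible assignment gives total 607.
Every other set of open sites that can feasibly serve all demand totals ≥ 601 even under its best assignment. Minimum: 535.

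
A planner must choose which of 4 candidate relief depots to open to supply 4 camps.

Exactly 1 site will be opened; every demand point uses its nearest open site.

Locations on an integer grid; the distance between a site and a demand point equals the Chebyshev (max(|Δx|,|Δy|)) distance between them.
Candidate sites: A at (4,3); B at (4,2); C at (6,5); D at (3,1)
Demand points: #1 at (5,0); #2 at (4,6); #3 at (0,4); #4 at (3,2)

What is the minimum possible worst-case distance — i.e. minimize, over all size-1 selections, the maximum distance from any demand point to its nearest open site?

Open {A}.
  Farthest demand point is #3 at distance 4 (to A); all others are ≤ 4.
With {B} the worst case is 4.
With {D} the worst case is 5.
No size-1 selection achieves below 4.

4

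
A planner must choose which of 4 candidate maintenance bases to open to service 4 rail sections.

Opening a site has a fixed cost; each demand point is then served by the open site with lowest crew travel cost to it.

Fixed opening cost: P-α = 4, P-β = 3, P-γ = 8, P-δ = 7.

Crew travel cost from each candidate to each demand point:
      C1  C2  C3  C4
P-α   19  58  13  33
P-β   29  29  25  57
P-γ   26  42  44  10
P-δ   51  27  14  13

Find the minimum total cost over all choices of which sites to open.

Open {P-α, P-δ}: assign each demand point to its cheapest open site.
  C1→P-α 19, C2→P-δ 27, C3→P-α 13, C4→P-δ 13
  crew travel cost 72, fixed 11 → total 83.
Compare {P-α, P-β, P-γ}: crew travel cost 71 + fixed 15 = 86.
Compare {P-α, P-β, P-δ}: crew travel cost 72 + fixed 14 = 86.
Compare {P-α, P-γ, P-δ}: crew travel cost 69 + fixed 19 = 88.
All other subsets cost ≥ 86. Minimum total cost: 83.

83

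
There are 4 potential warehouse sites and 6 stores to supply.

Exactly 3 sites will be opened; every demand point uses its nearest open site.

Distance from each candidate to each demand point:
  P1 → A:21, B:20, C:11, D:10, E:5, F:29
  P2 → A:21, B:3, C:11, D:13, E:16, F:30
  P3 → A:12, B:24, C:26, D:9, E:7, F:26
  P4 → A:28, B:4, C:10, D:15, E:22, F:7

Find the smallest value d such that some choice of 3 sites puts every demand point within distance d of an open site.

Open {P1, P3, P4}.
  Farthest demand point is A at distance 12 (to P3); all others are ≤ 12.
With {P2, P3, P4} the worst case is 12.
With {P1, P2, P4} the worst case is 21.
No size-3 selection achieves below 12.

12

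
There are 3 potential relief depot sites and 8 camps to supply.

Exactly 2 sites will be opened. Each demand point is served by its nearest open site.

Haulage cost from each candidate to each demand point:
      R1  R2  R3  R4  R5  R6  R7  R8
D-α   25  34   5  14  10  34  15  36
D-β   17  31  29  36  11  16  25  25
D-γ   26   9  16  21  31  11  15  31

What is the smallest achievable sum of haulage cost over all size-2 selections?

120

Open {D-α, D-γ}.
  R1→D-α 25, R2→D-γ 9, R3→D-α 5, R4→D-α 14, R5→D-α 10, R6→D-γ 11, R7→D-α 15, R8→D-γ 31  ⇒ total 120.
Compare {D-β, D-γ}: total 125.
Compare {D-α, D-β}: total 133.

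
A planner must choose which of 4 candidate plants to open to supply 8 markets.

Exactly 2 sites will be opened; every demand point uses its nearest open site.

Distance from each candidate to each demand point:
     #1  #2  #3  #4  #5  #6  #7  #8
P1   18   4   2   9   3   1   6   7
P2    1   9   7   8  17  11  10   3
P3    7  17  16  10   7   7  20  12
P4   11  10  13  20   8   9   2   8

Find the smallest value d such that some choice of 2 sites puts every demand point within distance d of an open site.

8

Open {P1, P2}.
  Farthest demand point is #4 at distance 8 (to P2); all others are ≤ 8.
With {P1, P3} the worst case is 9.
With {P2, P4} the worst case is 9.
No size-2 selection achieves below 8.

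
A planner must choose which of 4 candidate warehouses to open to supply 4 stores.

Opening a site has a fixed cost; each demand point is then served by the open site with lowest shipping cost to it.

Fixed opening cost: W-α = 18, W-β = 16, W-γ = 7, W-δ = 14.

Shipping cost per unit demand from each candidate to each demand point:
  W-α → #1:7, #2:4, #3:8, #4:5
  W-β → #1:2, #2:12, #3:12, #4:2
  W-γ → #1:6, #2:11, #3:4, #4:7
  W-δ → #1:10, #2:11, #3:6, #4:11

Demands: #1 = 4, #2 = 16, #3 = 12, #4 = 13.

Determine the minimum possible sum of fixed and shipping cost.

187

Open {W-α, W-β, W-γ}: assign each demand point to its cheapest open site.
  #1→W-β 4×2=8, #2→W-α 16×4=64, #3→W-γ 12×4=48, #4→W-β 13×2=26
  shipping cost 146, fixed 41 → total 187.
Compare {W-α, W-β, W-γ, W-δ}: shipping cost 146 + fixed 55 = 201.
Compare {W-α, W-β, W-δ}: shipping cost 170 + fixed 48 = 218.
Compare {W-α, W-γ}: shipping cost 201 + fixed 25 = 226.
All other subsets cost ≥ 201. Minimum total cost: 187.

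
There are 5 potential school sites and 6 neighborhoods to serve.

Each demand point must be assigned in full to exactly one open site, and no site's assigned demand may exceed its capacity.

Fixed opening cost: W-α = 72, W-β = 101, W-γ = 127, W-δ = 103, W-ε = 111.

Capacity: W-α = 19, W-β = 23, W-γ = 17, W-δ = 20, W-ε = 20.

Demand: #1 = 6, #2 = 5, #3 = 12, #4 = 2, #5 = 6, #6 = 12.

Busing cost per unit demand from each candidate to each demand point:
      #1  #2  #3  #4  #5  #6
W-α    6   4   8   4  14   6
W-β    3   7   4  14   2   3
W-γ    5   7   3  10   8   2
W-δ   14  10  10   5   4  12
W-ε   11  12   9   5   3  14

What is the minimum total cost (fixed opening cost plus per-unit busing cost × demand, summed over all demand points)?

437

Open {W-β, W-ε}; cheapest assignment that respects the capacities:
  W-β (cap 23, load 23): #1, #2, #6 — cost 6×3 + 5×7 + 12×3 = 89
  W-ε (cap 20, load 20): #3, #4, #5 — cost 12×9 + 2×5 + 6×3 = 136
  Shipping 225, fixed 212 → total 437.
  Any other capacity-feasible assignment to {W-β, W-ε} ships for at least 225.
Compare {W-β, W-δ}: its best feasible assignment gives total 447.
Compare {W-α, W-β, W-γ}: its best feasible assignment gives total 448.
Every other set of open sites that can feasibly serve all demand totals ≥ 447 even under its best assignment. Minimum: 437.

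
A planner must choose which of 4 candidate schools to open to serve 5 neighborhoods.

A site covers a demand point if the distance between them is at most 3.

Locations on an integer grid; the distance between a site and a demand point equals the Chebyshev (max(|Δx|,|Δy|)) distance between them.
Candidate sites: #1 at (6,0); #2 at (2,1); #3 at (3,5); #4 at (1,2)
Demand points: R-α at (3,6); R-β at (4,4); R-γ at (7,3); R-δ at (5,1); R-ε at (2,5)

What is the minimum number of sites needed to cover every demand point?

2

Coverage sets (demand points within 3 of each site):
  #1: {R-γ, R-δ}
  #2: {R-β, R-δ}
  #3: {R-α, R-β, R-ε}
  #4: {R-β, R-ε}
No single site covers all 5 demand points.
But {#1, #3} covers everything, so the minimum is 2.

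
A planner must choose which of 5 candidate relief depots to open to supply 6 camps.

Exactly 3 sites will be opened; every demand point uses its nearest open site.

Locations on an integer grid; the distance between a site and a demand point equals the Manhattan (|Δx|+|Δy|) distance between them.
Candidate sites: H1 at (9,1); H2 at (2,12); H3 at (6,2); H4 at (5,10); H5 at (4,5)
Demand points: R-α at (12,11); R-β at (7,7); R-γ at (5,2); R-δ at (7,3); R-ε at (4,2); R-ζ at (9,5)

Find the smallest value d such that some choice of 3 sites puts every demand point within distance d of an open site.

Open {H1, H2, H4}.
  Farthest demand point is R-α at distance 8 (to H4); all others are ≤ 8.
With {H1, H3, H4} the worst case is 8.
With {H1, H4, H5} the worst case is 8.
No size-3 selection achieves below 8.

8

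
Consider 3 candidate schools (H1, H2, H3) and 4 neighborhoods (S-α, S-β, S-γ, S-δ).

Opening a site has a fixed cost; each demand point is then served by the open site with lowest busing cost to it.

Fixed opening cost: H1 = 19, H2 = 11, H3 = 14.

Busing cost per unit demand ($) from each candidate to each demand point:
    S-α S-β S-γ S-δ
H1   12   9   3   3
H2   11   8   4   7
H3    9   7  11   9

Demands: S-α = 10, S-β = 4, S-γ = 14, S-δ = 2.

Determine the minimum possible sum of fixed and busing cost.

199

Open {H1, H3}: assign each demand point to its cheapest open site.
  S-α→H3 10×9=90, S-β→H3 4×7=28, S-γ→H1 14×3=42, S-δ→H1 2×3=6
  busing cost 166, fixed 33 → total 199.
Compare {H1, H2, H3}: busing cost 166 + fixed 44 = 210.
Compare {H2, H3}: busing cost 188 + fixed 25 = 213.
Compare {H1, H2}: busing cost 190 + fixed 30 = 220.
All other subsets cost ≥ 210. Minimum total cost: 199.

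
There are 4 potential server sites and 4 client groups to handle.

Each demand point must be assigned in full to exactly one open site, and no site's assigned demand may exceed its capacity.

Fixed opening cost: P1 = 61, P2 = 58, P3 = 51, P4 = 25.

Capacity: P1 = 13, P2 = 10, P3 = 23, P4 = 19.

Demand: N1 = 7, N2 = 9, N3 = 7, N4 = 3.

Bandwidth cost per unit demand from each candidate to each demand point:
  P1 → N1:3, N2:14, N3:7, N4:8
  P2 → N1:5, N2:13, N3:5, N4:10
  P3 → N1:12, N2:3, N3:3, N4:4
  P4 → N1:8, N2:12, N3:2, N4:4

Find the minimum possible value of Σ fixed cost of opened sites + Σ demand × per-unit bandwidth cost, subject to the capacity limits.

Open {P3, P4}; cheapest assignment that respects the capacities:
  P3 (cap 23, load 12): N2, N4 — cost 9×3 + 3×4 = 39
  P4 (cap 19, load 14): N1, N3 — cost 7×8 + 7×2 = 70
  Shipping 109, fixed 76 → total 185.
  Any other capacity-feasible assignment to {P3, P4} ships for at least 109.
Compare {P1, P3}: its best feasible assignment gives total 193.
Compare {P2, P3}: its best feasible assignment gives total 204.
Every other set of open sites that can feasibly serve all demand totals ≥ 193 even under its best assignment. Minimum: 185.

185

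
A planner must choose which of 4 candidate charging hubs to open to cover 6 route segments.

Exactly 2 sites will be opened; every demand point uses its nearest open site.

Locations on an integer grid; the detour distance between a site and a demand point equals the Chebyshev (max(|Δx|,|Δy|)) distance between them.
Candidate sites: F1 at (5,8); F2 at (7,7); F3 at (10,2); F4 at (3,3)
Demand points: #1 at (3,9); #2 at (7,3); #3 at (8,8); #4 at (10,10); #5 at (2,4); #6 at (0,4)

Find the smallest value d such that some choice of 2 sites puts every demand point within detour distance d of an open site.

4

Open {F2, F4}.
  Farthest demand point is #1 at detour distance 4 (to F2); all others are ≤ 4.
With {F1, F2} the worst case is 5.
With {F1, F3} the worst case is 5.
No size-2 selection achieves below 4.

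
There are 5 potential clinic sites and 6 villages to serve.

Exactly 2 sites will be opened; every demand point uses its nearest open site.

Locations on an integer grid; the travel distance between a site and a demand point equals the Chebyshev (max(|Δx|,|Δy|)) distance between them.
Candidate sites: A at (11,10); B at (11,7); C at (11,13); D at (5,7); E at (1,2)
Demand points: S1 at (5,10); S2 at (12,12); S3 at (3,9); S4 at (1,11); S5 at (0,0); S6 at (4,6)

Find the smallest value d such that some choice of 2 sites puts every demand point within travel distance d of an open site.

Open {A, D}.
  Farthest demand point is S5 at travel distance 7 (to D); all others are ≤ 7.
With {B, D} the worst case is 7.
With {C, D} the worst case is 7.
No size-2 selection achieves below 7.

7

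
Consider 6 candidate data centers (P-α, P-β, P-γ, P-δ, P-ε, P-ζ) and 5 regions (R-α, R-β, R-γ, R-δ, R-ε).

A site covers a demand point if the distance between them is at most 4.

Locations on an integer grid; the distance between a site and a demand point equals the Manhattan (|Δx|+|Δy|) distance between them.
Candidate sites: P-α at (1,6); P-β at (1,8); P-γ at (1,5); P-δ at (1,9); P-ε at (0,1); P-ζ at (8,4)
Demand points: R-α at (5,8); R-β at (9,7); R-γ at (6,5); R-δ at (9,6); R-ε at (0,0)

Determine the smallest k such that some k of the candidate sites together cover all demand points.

Coverage sets (demand points within 4 of each site):
  P-α: {}
  P-β: {R-α}
  P-γ: {}
  P-δ: {}
  P-ε: {R-ε}
  P-ζ: {R-β, R-γ, R-δ}
No 2 sites suffice: every size-2 union leaves at least one demand point uncovered.
But {P-β, P-ε, P-ζ} covers everything, so the minimum is 3.

3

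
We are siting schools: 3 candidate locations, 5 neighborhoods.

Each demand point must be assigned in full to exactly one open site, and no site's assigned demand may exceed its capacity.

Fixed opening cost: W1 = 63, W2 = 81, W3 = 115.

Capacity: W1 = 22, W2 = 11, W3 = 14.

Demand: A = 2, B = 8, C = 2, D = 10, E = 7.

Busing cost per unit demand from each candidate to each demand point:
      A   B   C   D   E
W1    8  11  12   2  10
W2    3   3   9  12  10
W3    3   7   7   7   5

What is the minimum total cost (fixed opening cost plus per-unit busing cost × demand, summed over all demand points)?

288

Open {W1, W2}; cheapest assignment that respects the capacities:
  W1 (cap 22, load 19): C, D, E — cost 2×12 + 10×2 + 7×10 = 114
  W2 (cap 11, load 10): A, B — cost 2×3 + 8×3 = 30
  Shipping 144, fixed 144 → total 288.
  Any other capacity-feasible assignment to {W1, W2} ships for at least 144.
Compare {W1, W3}: its best feasible assignment gives total 341.
Compare {W1, W2, W3}: its best feasible assignment gives total 358.
Every other set of open sites that can feasibly serve all demand totals ≥ 341 even under its best assignment. Minimum: 288.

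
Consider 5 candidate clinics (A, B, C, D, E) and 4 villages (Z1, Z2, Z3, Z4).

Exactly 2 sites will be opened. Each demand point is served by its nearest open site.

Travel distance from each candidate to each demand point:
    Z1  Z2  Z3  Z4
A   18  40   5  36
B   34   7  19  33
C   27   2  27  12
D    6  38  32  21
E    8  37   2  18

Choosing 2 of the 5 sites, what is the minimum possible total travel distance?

Open {C, E}.
  Z1→E 8, Z2→C 2, Z3→E 2, Z4→C 12  ⇒ total 24.
Compare {B, E}: total 35.
Compare {A, C}: total 37.
No size-2 selection does better; minimum is 24.

24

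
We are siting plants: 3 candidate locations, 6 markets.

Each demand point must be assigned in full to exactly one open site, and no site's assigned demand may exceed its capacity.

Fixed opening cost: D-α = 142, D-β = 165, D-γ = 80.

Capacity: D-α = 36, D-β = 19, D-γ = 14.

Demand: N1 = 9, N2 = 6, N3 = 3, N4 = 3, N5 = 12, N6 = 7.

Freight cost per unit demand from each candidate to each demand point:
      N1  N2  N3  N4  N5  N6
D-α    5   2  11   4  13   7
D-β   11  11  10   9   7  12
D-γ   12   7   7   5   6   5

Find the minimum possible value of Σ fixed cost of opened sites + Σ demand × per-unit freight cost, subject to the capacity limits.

445

Open {D-α, D-γ}; cheapest assignment that respects the capacities:
  D-α (cap 36, load 28): N1, N2, N3, N4, N6 — cost 9×5 + 6×2 + 3×11 + 3×4 + 7×7 = 151
  D-γ (cap 14, load 12): N5 — cost 12×6 = 72
  Shipping 223, fixed 222 → total 445.
  Any other capacity-feasible assignment to {D-α, D-γ} ships for at least 223.
Compare {D-α, D-β}: its best feasible assignment gives total 539.
Compare {D-α, D-β, D-γ}: its best feasible assignment gives total 596.
Every other set of open sites that can feasibly serve all demand totals ≥ 539 even under its best assignment. Minimum: 445.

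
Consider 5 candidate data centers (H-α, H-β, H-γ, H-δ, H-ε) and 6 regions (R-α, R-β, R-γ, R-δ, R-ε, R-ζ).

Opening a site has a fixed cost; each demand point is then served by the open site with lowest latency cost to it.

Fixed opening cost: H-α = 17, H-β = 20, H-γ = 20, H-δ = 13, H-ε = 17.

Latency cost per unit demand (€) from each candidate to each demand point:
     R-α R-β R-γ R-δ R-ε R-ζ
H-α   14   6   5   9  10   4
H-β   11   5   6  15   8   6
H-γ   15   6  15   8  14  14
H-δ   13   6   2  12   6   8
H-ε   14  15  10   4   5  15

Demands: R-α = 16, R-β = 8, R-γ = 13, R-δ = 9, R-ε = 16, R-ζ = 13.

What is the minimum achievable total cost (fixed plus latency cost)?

Open {H-α, H-β, H-δ, H-ε}: assign each demand point to its cheapest open site.
  R-α→H-β 16×11=176, R-β→H-β 8×5=40, R-γ→H-δ 13×2=26, R-δ→H-ε 9×4=36, R-ε→H-ε 16×5=80, R-ζ→H-α 13×4=52
  latency cost 410, fixed 67 → total 477.
Compare {H-β, H-δ, H-ε}: latency cost 436 + fixed 50 = 486.
Compare {H-α, H-δ, H-ε}: latency cost 450 + fixed 47 = 497.
Compare {H-α, H-β, H-γ, H-δ, H-ε}: latency cost 410 + fixed 87 = 497.
All other subsets cost ≥ 486. Minimum total cost: 477.

477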